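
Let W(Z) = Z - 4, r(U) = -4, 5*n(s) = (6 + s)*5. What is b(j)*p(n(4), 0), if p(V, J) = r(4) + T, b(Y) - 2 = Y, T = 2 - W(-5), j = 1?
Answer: 21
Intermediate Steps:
n(s) = 6 + s (n(s) = ((6 + s)*5)/5 = (30 + 5*s)/5 = 6 + s)
W(Z) = -4 + Z
T = 11 (T = 2 - (-4 - 5) = 2 - 1*(-9) = 2 + 9 = 11)
b(Y) = 2 + Y
p(V, J) = 7 (p(V, J) = -4 + 11 = 7)
b(j)*p(n(4), 0) = (2 + 1)*7 = 3*7 = 21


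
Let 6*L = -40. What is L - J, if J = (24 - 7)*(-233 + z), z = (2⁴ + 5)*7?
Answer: 4366/3 ≈ 1455.3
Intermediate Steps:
L = -20/3 (L = (⅙)*(-40) = -20/3 ≈ -6.6667)
z = 147 (z = (16 + 5)*7 = 21*7 = 147)
J = -1462 (J = (24 - 7)*(-233 + 147) = 17*(-86) = -1462)
L - J = -20/3 - 1*(-1462) = -20/3 + 1462 = 4366/3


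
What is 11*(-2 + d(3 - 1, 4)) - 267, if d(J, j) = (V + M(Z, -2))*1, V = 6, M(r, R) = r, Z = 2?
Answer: -201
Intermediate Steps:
d(J, j) = 8 (d(J, j) = (6 + 2)*1 = 8*1 = 8)
11*(-2 + d(3 - 1, 4)) - 267 = 11*(-2 + 8) - 267 = 11*6 - 267 = 66 - 267 = -201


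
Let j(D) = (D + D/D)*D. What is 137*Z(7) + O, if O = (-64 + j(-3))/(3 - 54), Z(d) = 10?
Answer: 69928/51 ≈ 1371.1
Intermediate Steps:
j(D) = D*(1 + D) (j(D) = (D + 1)*D = (1 + D)*D = D*(1 + D))
O = 58/51 (O = (-64 - 3*(1 - 3))/(3 - 54) = (-64 - 3*(-2))/(-51) = (-64 + 6)*(-1/51) = -58*(-1/51) = 58/51 ≈ 1.1373)
137*Z(7) + O = 137*10 + 58/51 = 1370 + 58/51 = 69928/51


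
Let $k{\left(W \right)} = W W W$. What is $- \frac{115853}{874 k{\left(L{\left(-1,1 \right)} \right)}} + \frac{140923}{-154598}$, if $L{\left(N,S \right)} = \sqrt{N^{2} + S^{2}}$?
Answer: $- \frac{140923}{154598} - \frac{115853 \sqrt{2}}{3496} \approx -47.777$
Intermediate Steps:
$k{\left(W \right)} = W^{3}$ ($k{\left(W \right)} = W^{2} W = W^{3}$)
$- \frac{115853}{874 k{\left(L{\left(-1,1 \right)} \right)}} + \frac{140923}{-154598} = - \frac{115853}{874 \left(\sqrt{\left(-1\right)^{2} + 1^{2}}\right)^{3}} + \frac{140923}{-154598} = - \frac{115853}{874 \left(\sqrt{1 + 1}\right)^{3}} + 140923 \left(- \frac{1}{154598}\right) = - \frac{115853}{874 \left(\sqrt{2}\right)^{3}} - \frac{140923}{154598} = - \frac{115853}{874 \cdot 2 \sqrt{2}} - \frac{140923}{154598} = - \frac{115853}{1748 \sqrt{2}} - \frac{140923}{154598} = - 115853 \frac{\sqrt{2}}{3496} - \frac{140923}{154598} = - \frac{115853 \sqrt{2}}{3496} - \frac{140923}{154598} = - \frac{140923}{154598} - \frac{115853 \sqrt{2}}{3496}$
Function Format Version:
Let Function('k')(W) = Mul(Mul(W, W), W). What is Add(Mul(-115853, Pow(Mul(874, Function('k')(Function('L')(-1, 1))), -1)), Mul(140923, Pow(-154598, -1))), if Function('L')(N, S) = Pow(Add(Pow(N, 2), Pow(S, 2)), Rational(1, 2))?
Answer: Add(Rational(-140923, 154598), Mul(Rational(-115853, 3496), Pow(2, Rational(1, 2)))) ≈ -47.777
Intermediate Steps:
Function('k')(W) = Pow(W, 3) (Function('k')(W) = Mul(Pow(W, 2), W) = Pow(W, 3))
Add(Mul(-115853, Pow(Mul(874, Function('k')(Function('L')(-1, 1))), -1)), Mul(140923, Pow(-154598, -1))) = Add(Mul(-115853, Pow(Mul(874, Pow(Pow(Add(Pow(-1, 2), Pow(1, 2)), Rational(1, 2)), 3)), -1)), Mul(140923, Pow(-154598, -1))) = Add(Mul(-115853, Pow(Mul(874, Pow(Pow(Add(1, 1), Rational(1, 2)), 3)), -1)), Mul(140923, Rational(-1, 154598))) = Add(Mul(-115853, Pow(Mul(874, Pow(Pow(2, Rational(1, 2)), 3)), -1)), Rational(-140923, 154598)) = Add(Mul(-115853, Pow(Mul(874, Mul(2, Pow(2, Rational(1, 2)))), -1)), Rational(-140923, 154598)) = Add(Mul(-115853, Pow(Mul(1748, Pow(2, Rational(1, 2))), -1)), Rational(-140923, 154598)) = Add(Mul(-115853, Mul(Rational(1, 3496), Pow(2, Rational(1, 2)))), Rational(-140923, 154598)) = Add(Mul(Rational(-115853, 3496), Pow(2, Rational(1, 2))), Rational(-140923, 154598)) = Add(Rational(-140923, 154598), Mul(Rational(-115853, 3496), Pow(2, Rational(1, 2))))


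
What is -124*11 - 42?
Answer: -1406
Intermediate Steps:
-124*11 - 42 = -31*44 - 42 = -1364 - 42 = -1406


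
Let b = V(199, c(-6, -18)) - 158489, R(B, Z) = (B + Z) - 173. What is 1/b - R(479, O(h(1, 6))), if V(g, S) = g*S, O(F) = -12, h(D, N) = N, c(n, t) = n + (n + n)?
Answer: -47648875/162071 ≈ -294.00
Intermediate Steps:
c(n, t) = 3*n (c(n, t) = n + 2*n = 3*n)
V(g, S) = S*g
R(B, Z) = -173 + B + Z
b = -162071 (b = (3*(-6))*199 - 158489 = -18*199 - 158489 = -3582 - 158489 = -162071)
1/b - R(479, O(h(1, 6))) = 1/(-162071) - (-173 + 479 - 12) = -1/162071 - 1*294 = -1/162071 - 294 = -47648875/162071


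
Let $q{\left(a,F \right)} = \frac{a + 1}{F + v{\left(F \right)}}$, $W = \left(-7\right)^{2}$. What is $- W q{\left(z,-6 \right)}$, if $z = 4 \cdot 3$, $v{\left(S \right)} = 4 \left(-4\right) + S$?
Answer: $\frac{91}{4} \approx 22.75$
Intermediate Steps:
$v{\left(S \right)} = -16 + S$
$z = 12$
$W = 49$
$q{\left(a,F \right)} = \frac{1 + a}{-16 + 2 F}$ ($q{\left(a,F \right)} = \frac{a + 1}{F + \left(-16 + F\right)} = \frac{1 + a}{-16 + 2 F}$)
$- W q{\left(z,-6 \right)} = - 49 \frac{1 + 12}{2 \left(-8 - 6\right)} = - 49 \cdot \frac{1}{2} \frac{1}{-14} \cdot 13 = - 49 \cdot \frac{1}{2} \left(- \frac{1}{14}\right) 13 = - \frac{49 \left(-13\right)}{28} = \left(-1\right) \left(- \frac{91}{4}\right) = \frac{91}{4}$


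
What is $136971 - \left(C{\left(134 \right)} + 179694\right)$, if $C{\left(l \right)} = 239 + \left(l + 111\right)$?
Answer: $-43207$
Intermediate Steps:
$C{\left(l \right)} = 350 + l$ ($C{\left(l \right)} = 239 + \left(111 + l\right) = 350 + l$)
$136971 - \left(C{\left(134 \right)} + 179694\right) = 136971 - \left(\left(350 + 134\right) + 179694\right) = 136971 - \left(484 + 179694\right) = 136971 - 180178 = -43207$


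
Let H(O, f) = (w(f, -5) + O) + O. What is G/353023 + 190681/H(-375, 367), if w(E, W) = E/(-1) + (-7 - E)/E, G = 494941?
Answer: -24501443042788/144849926199 ≈ -169.15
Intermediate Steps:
w(E, W) = -E + (-7 - E)/E (w(E, W) = E*(-1) + (-7 - E)/E = -E + (-7 - E)/E)
H(O, f) = -1 - f - 7/f + 2*O (H(O, f) = ((-1 - f - 7/f) + O) + O = (-1 + O - f - 7/f) + O = -1 - f - 7/f + 2*O)
G/353023 + 190681/H(-375, 367) = 494941/353023 + 190681/(-1 - 1*367 - 7/367 + 2*(-375)) = 494941*(1/353023) + 190681/(-1 - 367 - 7*1/367 - 750) = 494941/353023 + 190681/(-1 - 367 - 7/367 - 750) = 494941/353023 + 190681/(-410313/367) = 494941/353023 + 190681*(-367/410313) = 494941/353023 - 69979927/410313 = -24501443042788/144849926199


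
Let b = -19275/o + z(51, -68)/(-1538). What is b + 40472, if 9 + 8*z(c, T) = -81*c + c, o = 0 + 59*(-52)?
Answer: 382003489459/9437168 ≈ 40479.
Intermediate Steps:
o = -3068 (o = 0 - 3068 = -3068)
z(c, T) = -9/8 - 10*c (z(c, T) = -9/8 + (-81*c + c)/8 = -9/8 + (-80*c)/8 = -9/8 - 10*c)
b = 62426163/9437168 (b = -19275/(-3068) + (-9/8 - 10*51)/(-1538) = -19275*(-1/3068) + (-9/8 - 510)*(-1/1538) = 19275/3068 - 4089/8*(-1/1538) = 19275/3068 + 4089/12304 = 62426163/9437168 ≈ 6.6149)
b + 40472 = 62426163/9437168 + 40472 = 382003489459/9437168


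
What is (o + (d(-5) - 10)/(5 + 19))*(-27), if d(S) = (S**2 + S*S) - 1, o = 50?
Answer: -11151/8 ≈ -1393.9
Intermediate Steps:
d(S) = -1 + 2*S**2 (d(S) = (S**2 + S**2) - 1 = 2*S**2 - 1 = -1 + 2*S**2)
(o + (d(-5) - 10)/(5 + 19))*(-27) = (50 + ((-1 + 2*(-5)**2) - 10)/(5 + 19))*(-27) = (50 + ((-1 + 2*25) - 10)/24)*(-27) = (50 + ((-1 + 50) - 10)*(1/24))*(-27) = (50 + (49 - 10)*(1/24))*(-27) = (50 + 39*(1/24))*(-27) = (50 + 13/8)*(-27) = (413/8)*(-27) = -11151/8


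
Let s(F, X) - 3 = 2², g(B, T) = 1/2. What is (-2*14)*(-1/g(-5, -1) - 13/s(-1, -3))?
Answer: 108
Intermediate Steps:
g(B, T) = ½
s(F, X) = 7 (s(F, X) = 3 + 2² = 3 + 4 = 7)
(-2*14)*(-1/g(-5, -1) - 13/s(-1, -3)) = (-2*14)*(-1/½ - 13/7) = -28*(-1*2 - 13*⅐) = -28*(-2 - 13/7) = -28*(-27/7) = 108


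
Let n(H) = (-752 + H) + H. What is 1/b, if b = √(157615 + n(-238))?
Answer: √156387/156387 ≈ 0.0025287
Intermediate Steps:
n(H) = -752 + 2*H
b = √156387 (b = √(157615 + (-752 + 2*(-238))) = √(157615 + (-752 - 476)) = √(157615 - 1228) = √156387 ≈ 395.46)
1/b = 1/(√156387) = √156387/156387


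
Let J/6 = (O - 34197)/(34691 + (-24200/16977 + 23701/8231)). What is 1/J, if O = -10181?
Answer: -2423921640697/18603837221058 ≈ -0.13029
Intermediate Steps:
J = -18603837221058/2423921640697 (J = 6*((-10181 - 34197)/(34691 + (-24200/16977 + 23701/8231))) = 6*(-44378/(34691 + (-24200*1/16977 + 23701*(1/8231)))) = 6*(-44378/(34691 + (-24200/16977 + 23701/8231))) = 6*(-44378/(34691 + 203181677/139737687)) = 6*(-44378/4847843281394/139737687) = 6*(-44378*139737687/4847843281394) = 6*(-3100639536843/2423921640697) = -18603837221058/2423921640697 ≈ -7.6751)
1/J = 1/(-18603837221058/2423921640697) = -2423921640697/18603837221058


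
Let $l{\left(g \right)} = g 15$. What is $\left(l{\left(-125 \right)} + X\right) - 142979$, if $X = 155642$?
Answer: $10788$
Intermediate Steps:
$l{\left(g \right)} = 15 g$
$\left(l{\left(-125 \right)} + X\right) - 142979 = \left(15 \left(-125\right) + 155642\right) - 142979 = \left(-1875 + 155642\right) - 142979 = 153767 - 142979 = 10788$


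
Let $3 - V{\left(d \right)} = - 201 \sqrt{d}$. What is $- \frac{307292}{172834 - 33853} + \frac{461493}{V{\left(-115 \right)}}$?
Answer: $- \frac{137255606701}{71746995516} - \frac{10306677 i \sqrt{115}}{516236} \approx -1.913 - 214.1 i$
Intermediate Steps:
$V{\left(d \right)} = 3 + 201 \sqrt{d}$ ($V{\left(d \right)} = 3 - - 201 \sqrt{d} = 3 + 201 \sqrt{d}$)
$- \frac{307292}{172834 - 33853} + \frac{461493}{V{\left(-115 \right)}} = - \frac{307292}{172834 - 33853} + \frac{461493}{3 + 201 \sqrt{-115}} = - \frac{307292}{172834 - 33853} + \frac{461493}{3 + 201 i \sqrt{115}} = - \frac{307292}{138981} + \frac{461493}{3 + 201 i \sqrt{115}}$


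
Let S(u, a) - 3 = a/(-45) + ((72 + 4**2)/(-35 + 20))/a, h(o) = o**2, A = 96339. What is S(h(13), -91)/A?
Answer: 4166/78901641 ≈ 5.2800e-5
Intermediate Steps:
S(u, a) = 3 - 88/(15*a) - a/45 (S(u, a) = 3 + (a/(-45) + ((72 + 4**2)/(-35 + 20))/a) = 3 + (a*(-1/45) + ((72 + 16)/(-15))/a) = 3 + (-a/45 + (88*(-1/15))/a) = 3 + (-a/45 - 88/(15*a)) = 3 + (-88/(15*a) - a/45) = 3 - 88/(15*a) - a/45)
S(h(13), -91)/A = (3 - 88/15/(-91) - 1/45*(-91))/96339 = (3 - 88/15*(-1/91) + 91/45)*(1/96339) = (3 + 88/1365 + 91/45)*(1/96339) = (4166/819)*(1/96339) = 4166/78901641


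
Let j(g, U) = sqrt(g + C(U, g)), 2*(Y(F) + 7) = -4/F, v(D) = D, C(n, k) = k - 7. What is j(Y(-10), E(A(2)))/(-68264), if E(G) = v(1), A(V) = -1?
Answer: -I*sqrt(515)/341320 ≈ -6.6488e-5*I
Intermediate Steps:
C(n, k) = -7 + k
Y(F) = -7 - 2/F (Y(F) = -7 + (-4/F)/2 = -7 - 2/F)
E(G) = 1
j(g, U) = sqrt(-7 + 2*g) (j(g, U) = sqrt(g + (-7 + g)) = sqrt(-7 + 2*g))
j(Y(-10), E(A(2)))/(-68264) = sqrt(-7 + 2*(-7 - 2/(-10)))/(-68264) = sqrt(-7 + 2*(-7 - 2*(-1/10)))*(-1/68264) = sqrt(-7 + 2*(-7 + 1/5))*(-1/68264) = sqrt(-7 + 2*(-34/5))*(-1/68264) = sqrt(-7 - 68/5)*(-1/68264) = sqrt(-103/5)*(-1/68264) = (I*sqrt(515)/5)*(-1/68264) = -I*sqrt(515)/341320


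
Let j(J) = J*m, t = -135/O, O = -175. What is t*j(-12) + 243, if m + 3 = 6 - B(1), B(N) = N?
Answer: 7857/35 ≈ 224.49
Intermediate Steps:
t = 27/35 (t = -135/(-175) = -135*(-1/175) = 27/35 ≈ 0.77143)
m = 2 (m = -3 + (6 - 1*1) = -3 + (6 - 1) = -3 + 5 = 2)
j(J) = 2*J (j(J) = J*2 = 2*J)
t*j(-12) + 243 = 27*(2*(-12))/35 + 243 = (27/35)*(-24) + 243 = -648/35 + 243 = 7857/35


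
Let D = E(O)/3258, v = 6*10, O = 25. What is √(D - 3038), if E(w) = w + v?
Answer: I*√3582974278/1086 ≈ 55.118*I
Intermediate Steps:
v = 60
E(w) = 60 + w (E(w) = w + 60 = 60 + w)
D = 85/3258 (D = (60 + 25)/3258 = 85*(1/3258) = 85/3258 ≈ 0.026090)
√(D - 3038) = √(85/3258 - 3038) = √(-9897719/3258) = I*√3582974278/1086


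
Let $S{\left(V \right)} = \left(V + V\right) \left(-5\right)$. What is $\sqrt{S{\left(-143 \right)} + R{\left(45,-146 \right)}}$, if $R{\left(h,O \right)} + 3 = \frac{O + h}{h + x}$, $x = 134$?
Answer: $\frac{2 \sqrt{11426107}}{179} \approx 37.768$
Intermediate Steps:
$R{\left(h,O \right)} = -3 + \frac{O + h}{134 + h}$ ($R{\left(h,O \right)} = -3 + \frac{O + h}{h + 134} = -3 + \frac{O + h}{134 + h}$)
$S{\left(V \right)} = - 10 V$ ($S{\left(V \right)} = 2 V \left(-5\right) = - 10 V$)
$\sqrt{S{\left(-143 \right)} + R{\left(45,-146 \right)}} = \sqrt{\left(-10\right) \left(-143\right) + \frac{-402 - 146 - 90}{134 + 45}} = \sqrt{1430 + \frac{-402 - 146 - 90}{179}} = \sqrt{1430 + \frac{1}{179} \left(-638\right)} = \sqrt{1430 - \frac{638}{179}} = \sqrt{\frac{255332}{179}} = \frac{2 \sqrt{11426107}}{179}$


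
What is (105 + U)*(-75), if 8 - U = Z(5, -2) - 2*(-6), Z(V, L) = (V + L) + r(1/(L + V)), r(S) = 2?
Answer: -7200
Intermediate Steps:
Z(V, L) = 2 + L + V (Z(V, L) = (V + L) + 2 = (L + V) + 2 = 2 + L + V)
U = -9 (U = 8 - ((2 - 2 + 5) - 2*(-6)) = 8 - (5 + 12) = 8 - 1*17 = 8 - 17 = -9)
(105 + U)*(-75) = (105 - 9)*(-75) = 96*(-75) = -7200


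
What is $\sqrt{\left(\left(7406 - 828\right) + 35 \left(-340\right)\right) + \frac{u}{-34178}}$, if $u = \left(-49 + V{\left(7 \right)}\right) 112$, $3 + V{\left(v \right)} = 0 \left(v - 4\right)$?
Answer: $\frac{i \sqrt{1554154764394}}{17089} \approx 72.951 i$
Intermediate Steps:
$V{\left(v \right)} = -3$ ($V{\left(v \right)} = -3 + 0 \left(v - 4\right) = -3 + 0 \left(-4 + v\right) = -3 + 0 = -3$)
$u = -5824$ ($u = \left(-49 - 3\right) 112 = \left(-52\right) 112 = -5824$)
$\sqrt{\left(\left(7406 - 828\right) + 35 \left(-340\right)\right) + \frac{u}{-34178}} = \sqrt{\left(\left(7406 - 828\right) + 35 \left(-340\right)\right) - \frac{5824}{-34178}} = \sqrt{\left(6578 - 11900\right) - - \frac{2912}{17089}} = \sqrt{-5322 + \frac{2912}{17089}} = \sqrt{- \frac{90944746}{17089}} = \frac{i \sqrt{1554154764394}}{17089}$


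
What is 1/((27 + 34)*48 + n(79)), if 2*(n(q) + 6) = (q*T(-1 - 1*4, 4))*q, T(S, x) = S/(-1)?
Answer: 2/37049 ≈ 5.3983e-5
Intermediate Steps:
T(S, x) = -S (T(S, x) = S*(-1) = -S)
n(q) = -6 + 5*q**2/2 (n(q) = -6 + ((q*(-(-1 - 1*4)))*q)/2 = -6 + ((q*(-(-1 - 4)))*q)/2 = -6 + ((q*(-1*(-5)))*q)/2 = -6 + ((q*5)*q)/2 = -6 + ((5*q)*q)/2 = -6 + (5*q**2)/2 = -6 + 5*q**2/2)
1/((27 + 34)*48 + n(79)) = 1/((27 + 34)*48 + (-6 + (5/2)*79**2)) = 1/(61*48 + (-6 + (5/2)*6241)) = 1/(2928 + (-6 + 31205/2)) = 1/(2928 + 31193/2) = 1/(37049/2) = 2/37049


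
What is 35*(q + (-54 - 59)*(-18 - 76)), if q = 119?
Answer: 375935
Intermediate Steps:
35*(q + (-54 - 59)*(-18 - 76)) = 35*(119 + (-54 - 59)*(-18 - 76)) = 35*(119 - 113*(-94)) = 35*(119 + 10622) = 35*10741 = 375935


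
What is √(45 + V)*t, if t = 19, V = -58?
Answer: 19*I*√13 ≈ 68.505*I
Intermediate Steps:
√(45 + V)*t = √(45 - 58)*19 = √(-13)*19 = (I*√13)*19 = 19*I*√13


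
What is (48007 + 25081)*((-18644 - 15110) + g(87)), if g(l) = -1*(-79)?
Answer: -2461238400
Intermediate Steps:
g(l) = 79
(48007 + 25081)*((-18644 - 15110) + g(87)) = (48007 + 25081)*((-18644 - 15110) + 79) = 73088*(-33754 + 79) = 73088*(-33675) = -2461238400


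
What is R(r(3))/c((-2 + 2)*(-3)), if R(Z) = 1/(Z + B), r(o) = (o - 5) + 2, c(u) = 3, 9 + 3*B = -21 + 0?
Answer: -1/30 ≈ -0.033333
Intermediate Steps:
B = -10 (B = -3 + (-21 + 0)/3 = -3 + (1/3)*(-21) = -3 - 7 = -10)
r(o) = -3 + o (r(o) = (-5 + o) + 2 = -3 + o)
R(Z) = 1/(-10 + Z) (R(Z) = 1/(Z - 10) = 1/(-10 + Z))
R(r(3))/c((-2 + 2)*(-3)) = 1/((-10 + (-3 + 3))*3) = (1/3)/(-10 + 0) = (1/3)/(-10) = -1/10*1/3 = -1/30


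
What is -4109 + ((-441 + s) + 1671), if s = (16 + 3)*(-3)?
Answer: -2936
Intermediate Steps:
s = -57 (s = 19*(-3) = -57)
-4109 + ((-441 + s) + 1671) = -4109 + ((-441 - 57) + 1671) = -4109 + (-498 + 1671) = -4109 + 1173 = -2936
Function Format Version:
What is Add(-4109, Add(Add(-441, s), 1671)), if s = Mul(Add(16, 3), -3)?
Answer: -2936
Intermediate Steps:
s = -57 (s = Mul(19, -3) = -57)
Add(-4109, Add(Add(-441, s), 1671)) = Add(-4109, Add(Add(-441, -57), 1671)) = Add(-4109, Add(-498, 1671)) = Add(-4109, 1173) = -2936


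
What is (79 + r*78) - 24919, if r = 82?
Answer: -18444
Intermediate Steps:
(79 + r*78) - 24919 = (79 + 82*78) - 24919 = (79 + 6396) - 24919 = 6475 - 24919 = -18444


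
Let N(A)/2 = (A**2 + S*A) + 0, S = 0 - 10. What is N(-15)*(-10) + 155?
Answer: -7345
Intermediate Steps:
S = -10
N(A) = -20*A + 2*A**2 (N(A) = 2*((A**2 - 10*A) + 0) = 2*(A**2 - 10*A) = -20*A + 2*A**2)
N(-15)*(-10) + 155 = (2*(-15)*(-10 - 15))*(-10) + 155 = (2*(-15)*(-25))*(-10) + 155 = 750*(-10) + 155 = -7500 + 155 = -7345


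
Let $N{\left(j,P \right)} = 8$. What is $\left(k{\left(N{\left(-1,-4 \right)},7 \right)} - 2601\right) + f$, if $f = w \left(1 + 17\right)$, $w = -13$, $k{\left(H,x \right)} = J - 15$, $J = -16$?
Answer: $-2866$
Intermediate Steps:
$k{\left(H,x \right)} = -31$ ($k{\left(H,x \right)} = -16 - 15 = -31$)
$f = -234$ ($f = - 13 \left(1 + 17\right) = \left(-13\right) 18 = -234$)
$\left(k{\left(N{\left(-1,-4 \right)},7 \right)} - 2601\right) + f = \left(-31 - 2601\right) - 234 = -2632 - 234 = -2866$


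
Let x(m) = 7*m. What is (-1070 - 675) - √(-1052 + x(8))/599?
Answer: -1745 - 2*I*√249/599 ≈ -1745.0 - 0.052687*I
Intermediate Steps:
(-1070 - 675) - √(-1052 + x(8))/599 = (-1070 - 675) - √(-1052 + 7*8)/599 = -1745 - √(-1052 + 56)/599 = -1745 - √(-996)/599 = -1745 - 2*I*√249/599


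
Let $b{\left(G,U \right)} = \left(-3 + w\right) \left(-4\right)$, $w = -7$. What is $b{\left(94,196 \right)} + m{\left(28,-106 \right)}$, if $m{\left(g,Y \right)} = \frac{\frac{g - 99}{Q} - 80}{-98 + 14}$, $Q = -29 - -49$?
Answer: $\frac{22957}{560} \approx 40.995$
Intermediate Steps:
$b{\left(G,U \right)} = 40$ ($b{\left(G,U \right)} = \left(-3 - 7\right) \left(-4\right) = \left(-10\right) \left(-4\right) = 40$)
$Q = 20$ ($Q = -29 + 49 = 20$)
$m{\left(g,Y \right)} = \frac{1699}{1680} - \frac{g}{1680}$ ($m{\left(g,Y \right)} = \frac{\frac{g - 99}{20} - 80}{-98 + 14} = \frac{\left(-99 + g\right) \frac{1}{20} - 80}{-84} = \left(\left(- \frac{99}{20} + \frac{g}{20}\right) - 80\right) \left(- \frac{1}{84}\right) = \left(- \frac{1699}{20} + \frac{g}{20}\right) \left(- \frac{1}{84}\right) = \frac{1699}{1680} - \frac{g}{1680}$)
$b{\left(94,196 \right)} + m{\left(28,-106 \right)} = 40 + \left(\frac{1699}{1680} - \frac{1}{60}\right) = 40 + \frac{557}{560} = \frac{22957}{560}$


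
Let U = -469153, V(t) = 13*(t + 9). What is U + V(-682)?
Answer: -477902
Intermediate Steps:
V(t) = 117 + 13*t (V(t) = 13*(9 + t) = 117 + 13*t)
U + V(-682) = -469153 + (117 + 13*(-682)) = -469153 + (117 - 8866) = -469153 - 8749 = -477902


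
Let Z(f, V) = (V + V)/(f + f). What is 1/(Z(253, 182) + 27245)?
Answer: 253/6893167 ≈ 3.6703e-5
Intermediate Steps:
Z(f, V) = V/f (Z(f, V) = (2*V)/((2*f)) = (2*V)*(1/(2*f)) = V/f)
1/(Z(253, 182) + 27245) = 1/(182/253 + 27245) = 1/(6893167/253) = 253/6893167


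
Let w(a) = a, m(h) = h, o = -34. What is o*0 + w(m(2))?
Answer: 2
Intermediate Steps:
o*0 + w(m(2)) = -34*0 + 2 = 0 + 2 = 2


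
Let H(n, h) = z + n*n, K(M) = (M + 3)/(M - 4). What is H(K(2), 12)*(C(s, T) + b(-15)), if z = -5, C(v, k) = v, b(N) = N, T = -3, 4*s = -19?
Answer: -395/16 ≈ -24.688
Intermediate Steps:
s = -19/4 (s = (1/4)*(-19) = -19/4 ≈ -4.7500)
K(M) = (3 + M)/(-4 + M)
H(n, h) = -5 + n**2 (H(n, h) = -5 + n*n = -5 + n**2)
H(K(2), 12)*(C(s, T) + b(-15)) = (-5 + ((3 + 2)/(-4 + 2))**2)*(-19/4 - 15) = (-5 + (5/(-2))**2)*(-79/4) = (-5 + (-1/2*5)**2)*(-79/4) = (-5 + (-5/2)**2)*(-79/4) = (-5 + 25/4)*(-79/4) = (5/4)*(-79/4) = -395/16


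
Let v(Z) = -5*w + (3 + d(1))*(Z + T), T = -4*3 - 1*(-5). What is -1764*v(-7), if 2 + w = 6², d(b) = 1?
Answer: 398664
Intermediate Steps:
T = -7 (T = -12 + 5 = -7)
w = 34 (w = -2 + 6² = -2 + 36 = 34)
v(Z) = -198 + 4*Z (v(Z) = -5*34 + (3 + 1)*(Z - 7) = -170 + 4*(-7 + Z) = -170 + (-28 + 4*Z) = -198 + 4*Z)
-1764*v(-7) = -1764*(-198 + 4*(-7)) = -1764*(-198 - 28) = -1764*(-226) = 398664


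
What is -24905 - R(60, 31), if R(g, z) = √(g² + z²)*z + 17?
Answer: -24922 - 31*√4561 ≈ -27016.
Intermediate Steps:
R(g, z) = 17 + z*√(g² + z²) (R(g, z) = z*√(g² + z²) + 17 = 17 + z*√(g² + z²))
-24905 - R(60, 31) = -24905 - (17 + 31*√(60² + 31²)) = -24905 - (17 + 31*√(3600 + 961)) = -24905 - (17 + 31*√4561) = -24905 + (-17 - 31*√4561) = -24922 - 31*√4561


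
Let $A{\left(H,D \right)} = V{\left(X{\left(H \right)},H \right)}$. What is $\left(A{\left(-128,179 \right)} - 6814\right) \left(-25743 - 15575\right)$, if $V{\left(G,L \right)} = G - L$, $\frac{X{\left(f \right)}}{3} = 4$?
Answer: $275756332$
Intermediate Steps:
$X{\left(f \right)} = 12$ ($X{\left(f \right)} = 3 \cdot 4 = 12$)
$A{\left(H,D \right)} = 12 - H$
$\left(A{\left(-128,179 \right)} - 6814\right) \left(-25743 - 15575\right) = \left(\left(12 - -128\right) - 6814\right) \left(-25743 - 15575\right) = \left(\left(12 + 128\right) - 6814\right) \left(-41318\right) = \left(140 - 6814\right) \left(-41318\right) = \left(-6674\right) \left(-41318\right) = 275756332$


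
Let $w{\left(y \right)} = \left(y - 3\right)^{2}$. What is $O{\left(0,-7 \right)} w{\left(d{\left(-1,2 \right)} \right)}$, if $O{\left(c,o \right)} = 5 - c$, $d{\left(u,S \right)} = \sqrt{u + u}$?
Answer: $35 - 30 i \sqrt{2} \approx 35.0 - 42.426 i$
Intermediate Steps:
$d{\left(u,S \right)} = \sqrt{2} \sqrt{u}$ ($d{\left(u,S \right)} = \sqrt{2 u} = \sqrt{2} \sqrt{u}$)
$w{\left(y \right)} = \left(-3 + y\right)^{2}$
$O{\left(0,-7 \right)} w{\left(d{\left(-1,2 \right)} \right)} = \left(5 - 0\right) \left(-3 + \sqrt{2} \sqrt{-1}\right)^{2} = \left(5 + 0\right) \left(-3 + \sqrt{2} i\right)^{2} = 5 \left(-3 + i \sqrt{2}\right)^{2}$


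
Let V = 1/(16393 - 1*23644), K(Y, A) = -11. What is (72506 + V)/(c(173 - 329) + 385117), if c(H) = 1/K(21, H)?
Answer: 5783151055/30717309786 ≈ 0.18827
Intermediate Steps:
c(H) = -1/11 (c(H) = 1/(-11) = -1/11)
V = -1/7251 (V = 1/(16393 - 23644) = 1/(-7251) = -1/7251 ≈ -0.00013791)
(72506 + V)/(c(173 - 329) + 385117) = (72506 - 1/7251)/(-1/11 + 385117) = 525741005/(7251*(4236286/11)) = (525741005/7251)*(11/4236286) = 5783151055/30717309786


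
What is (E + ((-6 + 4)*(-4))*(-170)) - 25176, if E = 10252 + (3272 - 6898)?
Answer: -19910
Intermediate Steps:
E = 6626 (E = 10252 - 3626 = 6626)
(E + ((-6 + 4)*(-4))*(-170)) - 25176 = (6626 + ((-6 + 4)*(-4))*(-170)) - 25176 = (6626 - 2*(-4)*(-170)) - 25176 = (6626 + 8*(-170)) - 25176 = (6626 - 1360) - 25176 = 5266 - 25176 = -19910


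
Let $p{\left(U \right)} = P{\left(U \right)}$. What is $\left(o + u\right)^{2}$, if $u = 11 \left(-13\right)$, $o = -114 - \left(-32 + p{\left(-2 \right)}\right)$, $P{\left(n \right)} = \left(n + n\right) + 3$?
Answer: $50176$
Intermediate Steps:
$P{\left(n \right)} = 3 + 2 n$ ($P{\left(n \right)} = 2 n + 3 = 3 + 2 n$)
$p{\left(U \right)} = 3 + 2 U$
$o = -81$ ($o = -114 - \left(-32 + \left(3 + 2 \left(-2\right)\right)\right) = -114 - \left(-32 + \left(3 - 4\right)\right) = -114 - \left(-32 - 1\right) = -114 - -33 = -114 + 33 = -81$)
$u = -143$
$\left(o + u\right)^{2} = \left(-81 - 143\right)^{2} = \left(-224\right)^{2} = 50176$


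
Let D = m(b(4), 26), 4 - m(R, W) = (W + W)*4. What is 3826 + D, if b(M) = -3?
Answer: 3622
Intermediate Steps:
m(R, W) = 4 - 8*W (m(R, W) = 4 - (W + W)*4 = 4 - 2*W*4 = 4 - 8*W)
D = -204 (D = 4 - 8*26 = 4 - 208 = -204)
3826 + D = 3826 - 204 = 3622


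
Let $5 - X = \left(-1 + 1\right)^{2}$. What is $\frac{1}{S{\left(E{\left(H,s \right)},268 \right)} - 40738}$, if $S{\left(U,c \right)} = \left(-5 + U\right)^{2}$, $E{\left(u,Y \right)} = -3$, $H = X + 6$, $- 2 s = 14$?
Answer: $- \frac{1}{40674} \approx -2.4586 \cdot 10^{-5}$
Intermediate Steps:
$X = 5$ ($X = 5 - \left(-1 + 1\right)^{2} = 5 - 0^{2} = 5 - 0 = 5 + 0 = 5$)
$s = -7$ ($s = \left(- \frac{1}{2}\right) 14 = -7$)
$H = 11$ ($H = 5 + 6 = 11$)
$\frac{1}{S{\left(E{\left(H,s \right)},268 \right)} - 40738} = \frac{1}{\left(-5 - 3\right)^{2} - 40738} = \frac{1}{\left(-8\right)^{2} - 40738} = \frac{1}{64 - 40738} = \frac{1}{-40674} = - \frac{1}{40674}$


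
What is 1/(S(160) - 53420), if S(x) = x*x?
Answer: -1/27820 ≈ -3.5945e-5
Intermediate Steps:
S(x) = x²
1/(S(160) - 53420) = 1/(160² - 53420) = 1/(25600 - 53420) = 1/(-27820) = -1/27820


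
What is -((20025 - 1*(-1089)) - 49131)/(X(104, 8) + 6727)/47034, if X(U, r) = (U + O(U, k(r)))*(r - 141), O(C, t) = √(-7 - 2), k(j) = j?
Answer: -451385/5400935124 + 59147*I/12602181956 ≈ -8.3575e-5 + 4.6934e-6*I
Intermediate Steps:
O(C, t) = 3*I (O(C, t) = √(-9) = 3*I)
X(U, r) = (-141 + r)*(U + 3*I) (X(U, r) = (U + 3*I)*(r - 141) = (U + 3*I)*(-141 + r) = (-141 + r)*(U + 3*I))
-((20025 - 1*(-1089)) - 49131)/(X(104, 8) + 6727)/47034 = -((20025 - 1*(-1089)) - 49131)/((-423*I - 141*104 + 104*8 + 3*I*8) + 6727)/47034 = -((20025 + 1089) - 49131)/((-423*I - 14664 + 832 + 24*I) + 6727)/47034 = -(21114 - 49131)/((-13832 - 399*I) + 6727)/47034 = -(-28017*(-7105 + 399*I)/50640226)/47034 = -(-3113)*(-7105 + 399*I)/264645821076 = 3113*(-7105 + 399*I)/264645821076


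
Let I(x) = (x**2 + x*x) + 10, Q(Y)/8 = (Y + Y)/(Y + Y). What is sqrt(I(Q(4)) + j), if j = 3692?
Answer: sqrt(3830) ≈ 61.887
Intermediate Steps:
Q(Y) = 8 (Q(Y) = 8*((Y + Y)/(Y + Y)) = 8*((2*Y)/((2*Y))) = 8*((2*Y)*(1/(2*Y))) = 8*1 = 8)
I(x) = 10 + 2*x**2 (I(x) = (x**2 + x**2) + 10 = 2*x**2 + 10 = 10 + 2*x**2)
sqrt(I(Q(4)) + j) = sqrt((10 + 2*8**2) + 3692) = sqrt((10 + 2*64) + 3692) = sqrt((10 + 128) + 3692) = sqrt(138 + 3692) = sqrt(3830)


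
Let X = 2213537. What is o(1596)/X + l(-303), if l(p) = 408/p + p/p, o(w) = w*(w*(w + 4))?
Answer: 411552631805/223567237 ≈ 1840.8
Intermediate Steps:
o(w) = w²*(4 + w) (o(w) = w*(w*(4 + w)) = w²*(4 + w))
l(p) = 1 + 408/p (l(p) = 408/p + 1 = 1 + 408/p)
o(1596)/X + l(-303) = (1596²*(4 + 1596))/2213537 + (408 - 303)/(-303) = (2547216*1600)*(1/2213537) - 1/303*105 = 4075545600*(1/2213537) - 35/101 = 4075545600/2213537 - 35/101 = 411552631805/223567237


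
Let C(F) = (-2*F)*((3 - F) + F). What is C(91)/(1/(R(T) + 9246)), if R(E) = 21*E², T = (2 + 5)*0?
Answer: -5048316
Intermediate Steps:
T = 0 (T = 7*0 = 0)
C(F) = -6*F (C(F) = -2*F*3 = -6*F)
C(91)/(1/(R(T) + 9246)) = (-6*91)/(1/(21*0² + 9246)) = -546/(1/(21*0 + 9246)) = -546/(1/(0 + 9246)) = -546/(1/9246) = -546/1/9246 = -546*9246 = -5048316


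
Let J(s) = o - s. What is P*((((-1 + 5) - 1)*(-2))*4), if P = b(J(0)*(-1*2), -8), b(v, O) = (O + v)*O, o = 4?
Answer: -3072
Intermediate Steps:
J(s) = 4 - s
b(v, O) = O*(O + v)
P = 128 (P = -8*(-8 + (4 - 1*0)*(-1*2)) = -8*(-8 + (4 + 0)*(-2)) = -8*(-8 + 4*(-2)) = -8*(-8 - 8) = -8*(-16) = 128)
P*((((-1 + 5) - 1)*(-2))*4) = 128*((((-1 + 5) - 1)*(-2))*4) = 128*(((4 - 1)*(-2))*4) = 128*((3*(-2))*4) = 128*(-6*4) = 128*(-24) = -3072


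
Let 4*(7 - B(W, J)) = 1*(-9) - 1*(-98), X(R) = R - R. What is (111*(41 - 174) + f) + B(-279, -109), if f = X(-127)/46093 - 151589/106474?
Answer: -3147301959/212948 ≈ -14780.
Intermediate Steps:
X(R) = 0
f = -151589/106474 (f = 0/46093 - 151589/106474 = 0*(1/46093) - 151589*1/106474 = 0 - 151589/106474 = -151589/106474 ≈ -1.4237)
B(W, J) = -61/4 (B(W, J) = 7 - (1*(-9) - 1*(-98))/4 = 7 - (-9 + 98)/4 = 7 - ¼*89 = 7 - 89/4 = -61/4)
(111*(41 - 174) + f) + B(-279, -109) = (111*(41 - 174) - 151589/106474) - 61/4 = (111*(-133) - 151589/106474) - 61/4 = (-14763 - 151589/106474) - 61/4 = -1572027251/106474 - 61/4 = -3147301959/212948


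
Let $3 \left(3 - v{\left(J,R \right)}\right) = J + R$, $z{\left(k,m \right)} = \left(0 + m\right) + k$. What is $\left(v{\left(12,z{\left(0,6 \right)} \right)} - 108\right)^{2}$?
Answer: $12321$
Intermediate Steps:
$z{\left(k,m \right)} = k + m$ ($z{\left(k,m \right)} = m + k = k + m$)
$v{\left(J,R \right)} = 3 - \frac{J}{3} - \frac{R}{3}$ ($v{\left(J,R \right)} = 3 - \frac{J + R}{3} = 3 - \left(\frac{J}{3} + \frac{R}{3}\right) = 3 - \frac{J}{3} - \frac{R}{3}$)
$\left(v{\left(12,z{\left(0,6 \right)} \right)} - 108\right)^{2} = \left(\left(3 - 4 - \frac{0 + 6}{3}\right) - 108\right)^{2} = \left(\left(3 - 4 - 2\right) - 108\right)^{2} = \left(-3 - 108\right)^{2} = \left(-111\right)^{2} = 12321$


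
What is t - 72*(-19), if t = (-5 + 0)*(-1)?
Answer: 1373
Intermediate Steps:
t = 5 (t = -5*(-1) = 5)
t - 72*(-19) = 5 - 72*(-19) = 5 - 12*(-114) = 5 + 1368 = 1373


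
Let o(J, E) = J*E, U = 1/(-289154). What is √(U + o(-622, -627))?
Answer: 5*√1304296490749462/289154 ≈ 624.50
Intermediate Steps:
U = -1/289154 ≈ -3.4584e-6
o(J, E) = E*J
√(U + o(-622, -627)) = √(-1/289154 - 627*(-622)) = √(-1/289154 + 389994) = √(112768325075/289154) = 5*√1304296490749462/289154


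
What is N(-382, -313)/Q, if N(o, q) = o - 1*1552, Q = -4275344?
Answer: 967/2137672 ≈ 0.00045236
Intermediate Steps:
N(o, q) = -1552 + o (N(o, q) = o - 1552 = -1552 + o)
N(-382, -313)/Q = (-1552 - 382)/(-4275344) = -1934*(-1/4275344) = 967/2137672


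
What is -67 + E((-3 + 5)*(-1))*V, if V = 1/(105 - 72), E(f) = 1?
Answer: -2210/33 ≈ -66.970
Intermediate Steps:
V = 1/33 ≈ 0.030303
-67 + E((-3 + 5)*(-1))*V = -67 + 1*(1/33) = -67 + 1/33 = -2210/33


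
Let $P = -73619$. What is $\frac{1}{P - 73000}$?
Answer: $- \frac{1}{146619} \approx -6.8204 \cdot 10^{-6}$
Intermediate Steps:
$\frac{1}{P - 73000} = \frac{1}{-73619 - 73000} = \frac{1}{-146619} = - \frac{1}{146619}$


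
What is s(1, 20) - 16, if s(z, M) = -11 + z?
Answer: -26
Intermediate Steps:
s(1, 20) - 16 = (-11 + 1) - 16 = -10 - 16 = -26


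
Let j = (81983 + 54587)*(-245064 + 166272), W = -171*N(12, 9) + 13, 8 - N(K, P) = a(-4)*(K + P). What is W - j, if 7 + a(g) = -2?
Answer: 10760589766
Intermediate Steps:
a(g) = -9 (a(g) = -7 - 2 = -9)
N(K, P) = 8 + 9*K + 9*P (N(K, P) = 8 - (-9)*(K + P) = 8 - (-9*K - 9*P) = 8 + (9*K + 9*P) = 8 + 9*K + 9*P)
W = -33674 (W = -171*(8 + 9*12 + 9*9) + 13 = -171*(8 + 108 + 81) + 13 = -171*197 + 13 = -33687 + 13 = -33674)
j = -10760623440 (j = 136570*(-78792) = -10760623440)
W - j = -33674 - 1*(-10760623440) = -33674 + 10760623440 = 10760589766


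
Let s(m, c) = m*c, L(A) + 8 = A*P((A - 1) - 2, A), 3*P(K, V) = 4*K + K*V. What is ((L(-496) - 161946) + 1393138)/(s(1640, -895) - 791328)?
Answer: 4919934/282391 ≈ 17.422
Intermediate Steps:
P(K, V) = 4*K/3 + K*V/3 (P(K, V) = (4*K + K*V)/3 = 4*K/3 + K*V/3)
L(A) = -8 + A*(-3 + A)*(4 + A)/3 (L(A) = -8 + A*(((A - 1) - 2)*(4 + A)/3) = -8 + A*(((-1 + A) - 2)*(4 + A)/3) = -8 + A*((-3 + A)*(4 + A)/3) = -8 + A*(-3 + A)*(4 + A)/3)
s(m, c) = c*m
((L(-496) - 161946) + 1393138)/(s(1640, -895) - 791328) = (((-8 + (⅓)*(-496)*(-3 - 496)*(4 - 496)) - 161946) + 1393138)/(-895*1640 - 791328) = (((-8 + (⅓)*(-496)*(-499)*(-492)) - 161946) + 1393138)/(-1467800 - 791328) = (((-8 - 40590656) - 161946) + 1393138)/(-2259128) = ((-40590664 - 161946) + 1393138)*(-1/2259128) = (-40752610 + 1393138)*(-1/2259128) = -39359472*(-1/2259128) = 4919934/282391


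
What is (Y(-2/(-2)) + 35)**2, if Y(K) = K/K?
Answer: 1296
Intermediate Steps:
Y(K) = 1
(Y(-2/(-2)) + 35)**2 = (1 + 35)**2 = 36**2 = 1296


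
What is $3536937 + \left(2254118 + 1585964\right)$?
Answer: $7377019$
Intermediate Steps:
$3536937 + \left(2254118 + 1585964\right) = 3536937 + 3840082 = 7377019$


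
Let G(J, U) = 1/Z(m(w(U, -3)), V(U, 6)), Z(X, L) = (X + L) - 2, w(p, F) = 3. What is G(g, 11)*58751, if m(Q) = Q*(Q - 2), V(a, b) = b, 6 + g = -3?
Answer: 8393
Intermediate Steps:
g = -9 (g = -6 - 3 = -9)
m(Q) = Q*(-2 + Q)
Z(X, L) = -2 + L + X (Z(X, L) = (L + X) - 2 = -2 + L + X)
G(J, U) = ⅐ (G(J, U) = 1/(-2 + 6 + 3*(-2 + 3)) = 1/(-2 + 6 + 3*1) = 1/(-2 + 6 + 3) = 1/7 = ⅐)
G(g, 11)*58751 = (⅐)*58751 = 8393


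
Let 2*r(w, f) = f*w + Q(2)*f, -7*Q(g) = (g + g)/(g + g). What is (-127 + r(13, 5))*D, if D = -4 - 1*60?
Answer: 42496/7 ≈ 6070.9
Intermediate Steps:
Q(g) = -1/7 (Q(g) = -(g + g)/(7*(g + g)) = -2*g/(7*(2*g)) = -2*g*1/(2*g)/7 = -1/7*1 = -1/7)
D = -64 (D = -4 - 60 = -64)
r(w, f) = -f/14 + f*w/2 (r(w, f) = (f*w - f/7)/2 = (-f/7 + f*w)/2 = -f/14 + f*w/2)
(-127 + r(13, 5))*D = (-127 + (1/14)*5*(-1 + 7*13))*(-64) = (-127 + (1/14)*5*(-1 + 91))*(-64) = (-127 + (1/14)*5*90)*(-64) = (-127 + 225/7)*(-64) = -664/7*(-64) = 42496/7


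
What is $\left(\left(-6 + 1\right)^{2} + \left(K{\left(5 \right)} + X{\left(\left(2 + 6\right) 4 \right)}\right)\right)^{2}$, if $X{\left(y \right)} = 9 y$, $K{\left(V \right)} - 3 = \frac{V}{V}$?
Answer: $100489$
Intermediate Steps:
$K{\left(V \right)} = 4$ ($K{\left(V \right)} = 3 + \frac{V}{V} = 3 + 1 = 4$)
$\left(\left(-6 + 1\right)^{2} + \left(K{\left(5 \right)} + X{\left(\left(2 + 6\right) 4 \right)}\right)\right)^{2} = \left(\left(-6 + 1\right)^{2} + \left(4 + 9 \left(2 + 6\right) 4\right)\right)^{2} = \left(\left(-5\right)^{2} + \left(4 + 9 \cdot 8 \cdot 4\right)\right)^{2} = \left(25 + \left(4 + 9 \cdot 32\right)\right)^{2} = \left(25 + \left(4 + 288\right)\right)^{2} = \left(25 + 292\right)^{2} = 317^{2} = 100489$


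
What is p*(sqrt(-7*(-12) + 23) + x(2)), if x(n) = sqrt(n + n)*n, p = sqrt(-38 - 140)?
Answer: I*sqrt(178)*(4 + sqrt(107)) ≈ 191.37*I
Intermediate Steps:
p = I*sqrt(178) (p = sqrt(-178) = I*sqrt(178) ≈ 13.342*I)
x(n) = sqrt(2)*n**(3/2) (x(n) = sqrt(2*n)*n = (sqrt(2)*sqrt(n))*n = sqrt(2)*n**(3/2))
p*(sqrt(-7*(-12) + 23) + x(2)) = (I*sqrt(178))*(sqrt(-7*(-12) + 23) + sqrt(2)*2**(3/2)) = (I*sqrt(178))*(sqrt(84 + 23) + sqrt(2)*(2*sqrt(2))) = (I*sqrt(178))*(sqrt(107) + 4) = (I*sqrt(178))*(4 + sqrt(107)) = I*sqrt(178)*(4 + sqrt(107))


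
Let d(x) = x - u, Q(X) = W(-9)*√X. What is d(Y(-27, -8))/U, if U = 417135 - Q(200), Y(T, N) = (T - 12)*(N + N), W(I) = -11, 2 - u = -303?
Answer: 26613213/34800316805 - 7018*√2/34800316805 ≈ 0.00076446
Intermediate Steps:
u = 305 (u = 2 - 1*(-303) = 2 + 303 = 305)
Y(T, N) = 2*N*(-12 + T) (Y(T, N) = (-12 + T)*(2*N) = 2*N*(-12 + T))
Q(X) = -11*√X
d(x) = -305 + x (d(x) = x - 1*305 = x - 305 = -305 + x)
U = 417135 + 110*√2 (U = 417135 - (-11)*√200 = 417135 - (-11)*10*√2 = 417135 - (-110)*√2 = 417135 + 110*√2 ≈ 4.1729e+5)
d(Y(-27, -8))/U = (-305 + 2*(-8)*(-12 - 27))/(417135 + 110*√2) = (-305 + 2*(-8)*(-39))/(417135 + 110*√2) = (-305 + 624)/(417135 + 110*√2) = 319/(417135 + 110*√2)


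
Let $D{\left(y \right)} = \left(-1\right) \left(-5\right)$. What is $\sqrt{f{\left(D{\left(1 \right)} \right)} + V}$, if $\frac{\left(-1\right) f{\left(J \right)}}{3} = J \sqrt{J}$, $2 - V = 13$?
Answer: $\sqrt{-11 - 15 \sqrt{5}} \approx 6.6739 i$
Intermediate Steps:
$D{\left(y \right)} = 5$
$V = -11$ ($V = 2 - 13 = -11$)
$f{\left(J \right)} = - 3 J^{\frac{3}{2}}$ ($f{\left(J \right)} = - 3 J \sqrt{J} = - 3 J^{\frac{3}{2}}$)
$\sqrt{f{\left(D{\left(1 \right)} \right)} + V} = \sqrt{- 3 \cdot 5^{\frac{3}{2}} - 11} = \sqrt{- 3 \cdot 5 \sqrt{5} - 11} = \sqrt{- 15 \sqrt{5} - 11} = \sqrt{-11 - 15 \sqrt{5}}$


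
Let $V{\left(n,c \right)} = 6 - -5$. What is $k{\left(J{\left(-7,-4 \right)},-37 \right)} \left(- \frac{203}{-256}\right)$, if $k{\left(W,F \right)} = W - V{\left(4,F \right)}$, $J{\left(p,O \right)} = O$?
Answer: $- \frac{3045}{256} \approx -11.895$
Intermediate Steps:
$V{\left(n,c \right)} = 11$ ($V{\left(n,c \right)} = 6 + 5 = 11$)
$k{\left(W,F \right)} = -11 + W$ ($k{\left(W,F \right)} = W - 11 = -11 + W$)
$k{\left(J{\left(-7,-4 \right)},-37 \right)} \left(- \frac{203}{-256}\right) = \left(-11 - 4\right) \left(- \frac{203}{-256}\right) = - 15 \left(\left(-203\right) \left(- \frac{1}{256}\right)\right) = \left(-15\right) \frac{203}{256} = - \frac{3045}{256}$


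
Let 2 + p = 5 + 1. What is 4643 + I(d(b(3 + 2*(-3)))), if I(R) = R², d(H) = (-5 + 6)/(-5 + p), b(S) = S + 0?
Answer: 4644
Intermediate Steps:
p = 4 (p = -2 + (5 + 1) = -2 + 6 = 4)
b(S) = S
d(H) = -1 (d(H) = (-5 + 6)/(-5 + 4) = 1/(-1) = 1*(-1) = -1)
4643 + I(d(b(3 + 2*(-3)))) = 4643 + (-1)² = 4643 + 1 = 4644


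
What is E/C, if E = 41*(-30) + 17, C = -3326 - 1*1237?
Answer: 1213/4563 ≈ 0.26583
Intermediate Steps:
C = -4563 (C = -3326 - 1237 = -4563)
E = -1213 (E = -1230 + 17 = -1213)
E/C = -1213/(-4563) = -1213*(-1/4563) = 1213/4563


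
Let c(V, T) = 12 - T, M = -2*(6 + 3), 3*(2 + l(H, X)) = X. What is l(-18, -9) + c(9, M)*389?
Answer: 11665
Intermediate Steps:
l(H, X) = -2 + X/3
M = -18 (M = -2*9 = -18)
l(-18, -9) + c(9, M)*389 = (-2 + (⅓)*(-9)) + (12 - 1*(-18))*389 = (-2 - 3) + (12 + 18)*389 = -5 + 30*389 = -5 + 11670 = 11665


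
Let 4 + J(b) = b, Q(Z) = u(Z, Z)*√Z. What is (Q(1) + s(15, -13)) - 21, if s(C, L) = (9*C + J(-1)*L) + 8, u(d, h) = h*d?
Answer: 188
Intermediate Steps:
u(d, h) = d*h
Q(Z) = Z^(5/2) (Q(Z) = (Z*Z)*√Z = Z²*√Z = Z^(5/2))
J(b) = -4 + b
s(C, L) = 8 - 5*L + 9*C (s(C, L) = (9*C + (-4 - 1)*L) + 8 = (9*C - 5*L) + 8 = (-5*L + 9*C) + 8 = 8 - 5*L + 9*C)
(Q(1) + s(15, -13)) - 21 = (1^(5/2) + (8 - 5*(-13) + 9*15)) - 21 = (1 + (8 + 65 + 135)) - 21 = (1 + 208) - 21 = 209 - 21 = 188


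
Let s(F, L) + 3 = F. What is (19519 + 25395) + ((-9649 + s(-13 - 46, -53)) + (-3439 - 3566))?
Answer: 28198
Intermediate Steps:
s(F, L) = -3 + F
(19519 + 25395) + ((-9649 + s(-13 - 46, -53)) + (-3439 - 3566)) = (19519 + 25395) + ((-9649 + (-3 + (-13 - 46))) + (-3439 - 3566)) = 44914 + ((-9649 + (-3 - 59)) - 7005) = 44914 + ((-9649 - 62) - 7005) = 44914 + (-9711 - 7005) = 44914 - 16716 = 28198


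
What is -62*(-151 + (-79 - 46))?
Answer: 17112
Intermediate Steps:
-62*(-151 + (-79 - 46)) = -62*(-151 - 125) = -62*(-276) = 17112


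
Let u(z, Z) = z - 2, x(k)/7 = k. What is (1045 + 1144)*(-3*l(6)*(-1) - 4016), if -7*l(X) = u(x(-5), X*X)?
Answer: -61294189/7 ≈ -8.7563e+6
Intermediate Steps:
x(k) = 7*k
u(z, Z) = -2 + z
l(X) = 37/7 (l(X) = -(-2 + 7*(-5))/7 = -(-2 - 35)/7 = -⅐*(-37) = 37/7)
(1045 + 1144)*(-3*l(6)*(-1) - 4016) = (1045 + 1144)*(-3*37/7*(-1) - 4016) = 2189*(-111/7*(-1) - 4016) = 2189*(111/7 - 4016) = 2189*(-28001/7) = -61294189/7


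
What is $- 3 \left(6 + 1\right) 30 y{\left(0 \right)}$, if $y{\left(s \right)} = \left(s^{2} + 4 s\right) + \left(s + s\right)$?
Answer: $0$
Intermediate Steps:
$y{\left(s \right)} = s^{2} + 6 s$ ($y{\left(s \right)} = \left(s^{2} + 4 s\right) + 2 s = s^{2} + 6 s$)
$- 3 \left(6 + 1\right) 30 y{\left(0 \right)} = - 3 \left(6 + 1\right) 30 \cdot 0 \left(6 + 0\right) = \left(-3\right) 7 \cdot 30 \cdot 0 \cdot 6 = \left(-21\right) 30 \cdot 0 = \left(-630\right) 0 = 0$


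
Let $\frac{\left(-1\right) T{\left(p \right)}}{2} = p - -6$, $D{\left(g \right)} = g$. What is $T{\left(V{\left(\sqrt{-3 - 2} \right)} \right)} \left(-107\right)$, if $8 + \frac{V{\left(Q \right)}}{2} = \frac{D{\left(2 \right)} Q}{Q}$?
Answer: $-1284$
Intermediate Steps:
$V{\left(Q \right)} = -12$ ($V{\left(Q \right)} = -16 + 2 \frac{2 Q}{Q} = -16 + 2 \cdot 2 = -16 + 4 = -12$)
$T{\left(p \right)} = -12 - 2 p$ ($T{\left(p \right)} = - 2 \left(p - -6\right) = - 2 \left(p + 6\right) = - 2 \left(6 + p\right) = -12 - 2 p$)
$T{\left(V{\left(\sqrt{-3 - 2} \right)} \right)} \left(-107\right) = \left(-12 - -24\right) \left(-107\right) = \left(-12 + 24\right) \left(-107\right) = 12 \left(-107\right) = -1284$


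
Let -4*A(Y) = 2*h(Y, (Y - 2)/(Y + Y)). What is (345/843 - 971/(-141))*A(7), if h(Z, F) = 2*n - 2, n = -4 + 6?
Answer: -289066/39621 ≈ -7.2958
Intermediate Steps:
n = 2
h(Z, F) = 2 (h(Z, F) = 2*2 - 2 = 4 - 2 = 2)
A(Y) = -1 (A(Y) = -2/2 = -1/4*4 = -1)
(345/843 - 971/(-141))*A(7) = (345/843 - 971/(-141))*(-1) = (345*(1/843) - 971*(-1/141))*(-1) = (115/281 + 971/141)*(-1) = (289066/39621)*(-1) = -289066/39621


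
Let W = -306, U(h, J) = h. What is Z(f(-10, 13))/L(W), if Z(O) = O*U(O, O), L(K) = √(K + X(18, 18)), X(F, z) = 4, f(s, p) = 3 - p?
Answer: -50*I*√302/151 ≈ -5.7544*I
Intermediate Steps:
L(K) = √(4 + K) (L(K) = √(K + 4) = √(4 + K))
Z(O) = O² (Z(O) = O*O = O²)
Z(f(-10, 13))/L(W) = (3 - 1*13)²/(√(4 - 306)) = (3 - 13)²/(√(-302)) = (-10)²/((I*√302)) = 100*(-I*√302/302) = -50*I*√302/151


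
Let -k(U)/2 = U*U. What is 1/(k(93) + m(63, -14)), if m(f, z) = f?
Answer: -1/17235 ≈ -5.8021e-5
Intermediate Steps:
k(U) = -2*U**2 (k(U) = -2*U*U = -2*U**2)
1/(k(93) + m(63, -14)) = 1/(-2*93**2 + 63) = 1/(-2*8649 + 63) = 1/(-17298 + 63) = 1/(-17235) = -1/17235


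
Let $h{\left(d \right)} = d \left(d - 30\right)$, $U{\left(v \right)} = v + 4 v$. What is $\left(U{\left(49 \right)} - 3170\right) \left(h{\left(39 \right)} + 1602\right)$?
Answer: $-5712525$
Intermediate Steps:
$U{\left(v \right)} = 5 v$
$h{\left(d \right)} = d \left(-30 + d\right)$
$\left(U{\left(49 \right)} - 3170\right) \left(h{\left(39 \right)} + 1602\right) = \left(5 \cdot 49 - 3170\right) \left(39 \left(-30 + 39\right) + 1602\right) = \left(245 - 3170\right) \left(39 \cdot 9 + 1602\right) = - 2925 \left(351 + 1602\right) = \left(-2925\right) 1953 = -5712525$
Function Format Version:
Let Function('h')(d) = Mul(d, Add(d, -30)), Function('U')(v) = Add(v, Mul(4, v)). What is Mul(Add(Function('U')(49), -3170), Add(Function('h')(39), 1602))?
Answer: -5712525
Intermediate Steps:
Function('U')(v) = Mul(5, v)
Function('h')(d) = Mul(d, Add(-30, d))
Mul(Add(Function('U')(49), -3170), Add(Function('h')(39), 1602)) = Mul(Add(Mul(5, 49), -3170), Add(Mul(39, Add(-30, 39)), 1602)) = Mul(Add(245, -3170), Add(Mul(39, 9), 1602)) = Mul(-2925, Add(351, 1602)) = Mul(-2925, 1953) = -5712525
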